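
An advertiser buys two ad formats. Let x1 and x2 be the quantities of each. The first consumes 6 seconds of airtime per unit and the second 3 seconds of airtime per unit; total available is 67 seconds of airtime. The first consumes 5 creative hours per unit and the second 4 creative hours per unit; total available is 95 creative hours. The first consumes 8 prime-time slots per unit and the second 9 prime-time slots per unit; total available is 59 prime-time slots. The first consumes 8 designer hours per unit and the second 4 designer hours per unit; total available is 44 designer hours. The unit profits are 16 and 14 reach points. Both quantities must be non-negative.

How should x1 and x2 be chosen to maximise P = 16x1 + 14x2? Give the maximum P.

x1 = 4, x2 = 3, maximum P = 106

Corner points and P = 16x1 + 14x2:
  (0, 0) → P = 0
  (0, 59/9) → P = 826/9
  (11/2, 0) → P = 88
  (4, 3) → P = 106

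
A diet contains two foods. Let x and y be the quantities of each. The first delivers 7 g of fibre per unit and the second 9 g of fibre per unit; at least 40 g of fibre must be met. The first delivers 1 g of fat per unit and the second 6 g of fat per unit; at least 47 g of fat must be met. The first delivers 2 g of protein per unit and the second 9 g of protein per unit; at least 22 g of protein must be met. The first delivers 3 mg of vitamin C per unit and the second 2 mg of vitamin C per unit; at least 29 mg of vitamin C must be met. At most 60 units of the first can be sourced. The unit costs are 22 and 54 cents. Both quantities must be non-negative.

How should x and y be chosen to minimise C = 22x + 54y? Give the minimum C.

x = 5, y = 7, minimum C = 488

Feasible corners and C = 22x + 54y:
  (0, 29/2) → C = 783
  (47, 0) → C = 1034
  (60, 0) → C = 1320
  (5, 7) → C = 488
The feasible region is unbounded (it extends along (0, 1)), but C strictly increases along every unbounded feasible direction, so there is no improving ray and the minimum is attained at a vertex.

At the optimal vertex, x + 6y = 47 and 3x + 2y = 29.
Solving simultaneously gives x = 5, y = 7.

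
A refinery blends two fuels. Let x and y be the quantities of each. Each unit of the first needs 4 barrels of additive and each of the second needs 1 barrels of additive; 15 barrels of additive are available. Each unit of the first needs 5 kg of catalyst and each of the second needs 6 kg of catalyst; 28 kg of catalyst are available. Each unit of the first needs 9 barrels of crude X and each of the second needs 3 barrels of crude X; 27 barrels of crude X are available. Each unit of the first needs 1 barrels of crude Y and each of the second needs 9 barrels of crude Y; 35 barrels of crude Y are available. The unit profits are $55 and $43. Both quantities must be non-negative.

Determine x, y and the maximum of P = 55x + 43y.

Corner points and P = 55x + 43y:
  (0, 0) → P = 0
  (0, 35/9) → P = 1505/9
  (3, 0) → P = 165
  (2, 3) → P = 239
  (14/13, 49/13) → P = 2877/13

The optimum lies where 5x + 6y = 28 and 9x + 3y = 27.
Solving simultaneously gives x = 2, y = 3.

x = 2, y = 3, maximum P = 239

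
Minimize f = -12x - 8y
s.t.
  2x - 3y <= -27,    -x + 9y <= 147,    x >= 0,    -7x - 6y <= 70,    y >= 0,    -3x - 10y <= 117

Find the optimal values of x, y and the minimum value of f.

Vertices and f = -12x - 8y:
  (66/5, 89/5) → f = -1504/5
  (0, 9) → f = -72
  (0, 49/3) → f = -392/3

The binding constraints are 2x - 3y = -27 and -x + 9y = 147.
Solving simultaneously gives x = 66/5, y = 89/5.

x = 66/5, y = 89/5, minimum f = -1504/5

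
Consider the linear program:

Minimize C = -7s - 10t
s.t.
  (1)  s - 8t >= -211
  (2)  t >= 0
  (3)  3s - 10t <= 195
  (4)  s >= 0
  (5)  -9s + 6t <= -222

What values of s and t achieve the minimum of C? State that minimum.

s = 1835/7, t = 414/7, minimum C = -16985/7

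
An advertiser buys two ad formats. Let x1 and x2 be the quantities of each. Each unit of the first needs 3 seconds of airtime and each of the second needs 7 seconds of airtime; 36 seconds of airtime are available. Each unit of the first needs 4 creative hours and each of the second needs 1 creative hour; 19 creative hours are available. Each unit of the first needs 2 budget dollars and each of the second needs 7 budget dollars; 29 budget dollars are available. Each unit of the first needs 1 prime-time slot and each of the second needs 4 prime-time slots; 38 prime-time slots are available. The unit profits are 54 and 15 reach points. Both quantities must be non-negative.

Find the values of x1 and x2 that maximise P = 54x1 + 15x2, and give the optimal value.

x1 = 4, x2 = 3, maximum P = 261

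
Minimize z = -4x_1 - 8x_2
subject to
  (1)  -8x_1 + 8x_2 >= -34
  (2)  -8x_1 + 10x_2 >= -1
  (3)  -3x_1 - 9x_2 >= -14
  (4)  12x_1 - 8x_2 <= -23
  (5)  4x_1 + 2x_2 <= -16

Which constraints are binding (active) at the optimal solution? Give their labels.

(3) and (5)

Feasible corners and z = -4x_1 - 8x_2:
  (-17/4, -7/2) → z = 45
  (-86/15, 52/15) → z = -24/5
  (-87/28, -25/14) → z = 187/7
The feasible region is unbounded (it extends along (-3, 1), (-5, -4)), but z strictly increases along every unbounded feasible direction, so there is no improving ray and the minimum is attained at a vertex.

The minimum is at (-86/15, 52/15). Substituting into each constraint, equality holds for (3) and (5); the remaining constraints have slack.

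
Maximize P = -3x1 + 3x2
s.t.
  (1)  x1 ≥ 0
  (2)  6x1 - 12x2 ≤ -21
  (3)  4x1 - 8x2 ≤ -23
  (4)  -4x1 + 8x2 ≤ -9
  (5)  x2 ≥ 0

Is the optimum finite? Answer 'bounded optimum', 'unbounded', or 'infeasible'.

Constraints 6x1 - 12x2 ≤ -21 and -4x1 + 8x2 ≤ -9 have parallel boundaries but demand opposite sides — no point can satisfy both, so the region is empty.

infeasible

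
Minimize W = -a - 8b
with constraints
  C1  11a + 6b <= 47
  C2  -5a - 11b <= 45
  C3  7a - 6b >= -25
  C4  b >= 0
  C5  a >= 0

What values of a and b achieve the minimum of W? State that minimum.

a = 11/9, b = 151/27, minimum W = -1241/27

At the optimal vertex, 11a + 6b = 47 and 7a - 6b = -25.
Solving simultaneously gives a = 11/9, b = 151/27.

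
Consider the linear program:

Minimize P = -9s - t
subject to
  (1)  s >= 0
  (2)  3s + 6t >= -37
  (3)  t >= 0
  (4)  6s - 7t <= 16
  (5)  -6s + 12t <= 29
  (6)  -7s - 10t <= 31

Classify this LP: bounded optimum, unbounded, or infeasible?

bounded optimum

Corner points and P = -9s - t:
  (0, 0) → P = 0
  (0, 29/12) → P = -29/12
  (8/3, 0) → P = -24
  (79/6, 9) → P = -255/2
The feasible region has finitely many vertices and no improving ray; the minimum is -255/2 at (79/6, 9).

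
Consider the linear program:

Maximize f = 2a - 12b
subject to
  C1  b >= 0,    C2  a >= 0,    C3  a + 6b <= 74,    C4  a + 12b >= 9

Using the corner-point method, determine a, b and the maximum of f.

The optimum lies where b = 0 and a + 6b = 74.
Solving simultaneously gives a = 74, b = 0.

a = 74, b = 0, maximum f = 148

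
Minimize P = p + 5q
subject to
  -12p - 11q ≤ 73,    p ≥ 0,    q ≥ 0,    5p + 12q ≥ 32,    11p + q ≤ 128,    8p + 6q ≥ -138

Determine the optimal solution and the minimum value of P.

p = 32/5, q = 0, minimum P = 32/5

Feasible corners and P = p + 5q:
  (0, 8/3) → P = 40/3
  (0, 128) → P = 640
  (32/5, 0) → P = 32/5
  (128/11, 0) → P = 128/11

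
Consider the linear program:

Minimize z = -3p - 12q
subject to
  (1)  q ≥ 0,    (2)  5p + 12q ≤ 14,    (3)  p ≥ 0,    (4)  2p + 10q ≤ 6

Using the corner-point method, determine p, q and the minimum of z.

Corner points and z = -3p - 12q:
  (14/5, 0) → z = -42/5
  (0, 0) → z = 0
  (34/13, 1/13) → z = -114/13
  (0, 3/5) → z = -36/5

p = 34/13, q = 1/13, minimum z = -114/13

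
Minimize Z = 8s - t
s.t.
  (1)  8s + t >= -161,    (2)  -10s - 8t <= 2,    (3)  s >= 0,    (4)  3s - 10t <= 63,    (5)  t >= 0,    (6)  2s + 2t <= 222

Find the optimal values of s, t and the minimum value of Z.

s = 0, t = 111, minimum Z = -111

Corner points and Z = 8s - t:
  (0, 0) → Z = 0
  (0, 111) → Z = -111
  (21, 0) → Z = 168
  (1173/13, 270/13) → Z = 9114/13

The optimum lies where s = 0 and 2s + 2t = 222.
Solving simultaneously gives s = 0, t = 111.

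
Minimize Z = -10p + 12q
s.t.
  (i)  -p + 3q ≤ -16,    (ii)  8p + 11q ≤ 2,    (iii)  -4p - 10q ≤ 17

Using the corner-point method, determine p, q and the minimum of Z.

Extreme points and Z = -10p + 12q:
  (26/5, -18/5) → Z = -476/5
  (109/22, -81/22) → Z = -1031/11
  (23/4, -4) → Z = -211/2

p = 23/4, q = -4, minimum Z = -211/2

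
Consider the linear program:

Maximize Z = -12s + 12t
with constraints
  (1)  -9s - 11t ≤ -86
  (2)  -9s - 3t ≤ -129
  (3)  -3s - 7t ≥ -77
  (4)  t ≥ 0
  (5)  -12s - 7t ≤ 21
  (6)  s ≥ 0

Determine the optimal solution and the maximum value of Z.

s = 112/9, t = 17/3, maximum Z = -244/3

Vertices and Z = -12s + 12t:
  (112/9, 17/3) → Z = -244/3
  (43/3, 0) → Z = -172
  (77/3, 0) → Z = -308

The binding constraints are -9s - 3t = -129 and -3s - 7t = -77.
Solving simultaneously gives s = 112/9, t = 17/3.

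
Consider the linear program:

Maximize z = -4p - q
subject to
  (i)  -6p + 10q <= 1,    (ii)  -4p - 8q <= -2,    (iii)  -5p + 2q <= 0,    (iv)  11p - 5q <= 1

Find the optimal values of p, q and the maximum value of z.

p = 3/22, q = 2/11, maximum z = -8/11

Vertices and z = -4p - q:
  (3/22, 2/11) → z = -8/11
  (3/16, 17/80) → z = -77/80
  (1/6, 1/6) → z = -5/6

At the optimal vertex, -6p + 10q = 1 and -4p - 8q = -2.
Solving simultaneously gives p = 3/22, q = 2/11.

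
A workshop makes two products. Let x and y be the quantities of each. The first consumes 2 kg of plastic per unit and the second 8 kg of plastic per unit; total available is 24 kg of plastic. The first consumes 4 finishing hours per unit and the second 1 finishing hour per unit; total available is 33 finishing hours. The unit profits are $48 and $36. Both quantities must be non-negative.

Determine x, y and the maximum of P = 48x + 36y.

Feasible corners and P = 48x + 36y:
  (0, 0) → P = 0
  (0, 3) → P = 108
  (33/4, 0) → P = 396
  (8, 1) → P = 420

x = 8, y = 1, maximum P = 420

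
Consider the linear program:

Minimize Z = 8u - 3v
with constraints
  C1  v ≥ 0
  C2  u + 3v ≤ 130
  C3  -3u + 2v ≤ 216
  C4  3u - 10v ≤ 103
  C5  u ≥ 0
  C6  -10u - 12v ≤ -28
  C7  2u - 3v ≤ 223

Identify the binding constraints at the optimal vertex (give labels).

C2 and C5

Feasible corners and Z = 8u - 3v:
  (103/3, 0) → Z = 824/3
  (14/5, 0) → Z = 112/5
  (1609/19, 287/19) → Z = 12011/19
  (0, 130/3) → Z = -130
  (0, 7/3) → Z = -7

The minimum is at (0, 130/3). Substituting into each constraint, equality holds for C2 and C5; the remaining constraints have slack.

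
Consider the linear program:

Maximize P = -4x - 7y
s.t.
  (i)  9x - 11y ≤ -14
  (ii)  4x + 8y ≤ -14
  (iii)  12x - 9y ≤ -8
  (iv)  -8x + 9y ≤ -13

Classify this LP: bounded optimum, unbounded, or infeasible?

The boundaries 9x - 11y = -14 and 4x + 8y = -14 meet at (-133/58, -35/58), but that point violates -8x + 9y ≤ -13. Every candidate vertex is excluded by some other constraint, so the feasible region is empty.

infeasible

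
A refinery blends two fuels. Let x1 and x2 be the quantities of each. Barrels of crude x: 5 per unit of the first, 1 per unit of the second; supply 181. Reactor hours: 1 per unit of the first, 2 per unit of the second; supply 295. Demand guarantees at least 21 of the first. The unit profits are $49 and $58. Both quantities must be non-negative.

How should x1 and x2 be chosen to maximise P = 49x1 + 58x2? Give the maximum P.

x1 = 21, x2 = 76, maximum P = 5437

Feasible corners and P = 49x1 + 58x2:
  (181/5, 0) → P = 8869/5
  (21, 0) → P = 1029
  (21, 76) → P = 5437

At the optimal vertex, 5x1 + x2 = 181 and x1 = 21.
Solving simultaneously gives x1 = 21, x2 = 76.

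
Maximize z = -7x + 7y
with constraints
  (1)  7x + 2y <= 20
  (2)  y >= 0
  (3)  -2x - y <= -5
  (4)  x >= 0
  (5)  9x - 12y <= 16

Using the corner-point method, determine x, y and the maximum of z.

x = 0, y = 10, maximum z = 70

Corner points and z = -7x + 7y:
  (0, 10) → z = 70
  (8/3, 2/3) → z = -14
  (0, 5) → z = 35
  (76/33, 13/33) → z = -147/11

The binding constraints are 7x + 2y = 20 and x = 0.
Solving simultaneously gives x = 0, y = 10.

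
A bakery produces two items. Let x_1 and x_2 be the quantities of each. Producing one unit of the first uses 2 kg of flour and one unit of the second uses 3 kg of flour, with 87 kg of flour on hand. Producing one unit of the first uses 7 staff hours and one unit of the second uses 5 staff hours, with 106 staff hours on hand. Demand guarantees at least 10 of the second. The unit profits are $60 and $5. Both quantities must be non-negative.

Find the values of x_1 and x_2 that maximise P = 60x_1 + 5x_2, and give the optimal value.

x_1 = 8, x_2 = 10, maximum P = 530

The binding constraints are 7x_1 + 5x_2 = 106 and x_2 = 10.
Solving simultaneously gives x_1 = 8, x_2 = 10.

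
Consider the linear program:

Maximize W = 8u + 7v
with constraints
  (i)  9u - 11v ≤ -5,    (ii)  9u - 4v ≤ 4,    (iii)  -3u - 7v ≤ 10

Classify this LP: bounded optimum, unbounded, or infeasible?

unbounded

From the feasible point (64/63, 9/7), moving in the direction (4, 9) keeps every constraint satisfied while W increases without bound.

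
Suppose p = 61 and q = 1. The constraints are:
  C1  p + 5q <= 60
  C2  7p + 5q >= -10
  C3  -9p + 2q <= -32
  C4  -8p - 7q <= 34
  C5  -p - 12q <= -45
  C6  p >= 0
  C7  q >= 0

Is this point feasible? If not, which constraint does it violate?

Constraint C1: p + 5q = 66, which is not ≤ 60. All other constraints are satisfied.

not feasible — violates C1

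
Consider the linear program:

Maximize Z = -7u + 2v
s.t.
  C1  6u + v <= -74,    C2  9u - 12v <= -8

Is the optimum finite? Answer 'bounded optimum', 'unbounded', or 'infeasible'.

From the feasible point (-896/81, -206/27), moving in the direction (-1, 6) keeps every constraint satisfied while Z increases without bound.

unbounded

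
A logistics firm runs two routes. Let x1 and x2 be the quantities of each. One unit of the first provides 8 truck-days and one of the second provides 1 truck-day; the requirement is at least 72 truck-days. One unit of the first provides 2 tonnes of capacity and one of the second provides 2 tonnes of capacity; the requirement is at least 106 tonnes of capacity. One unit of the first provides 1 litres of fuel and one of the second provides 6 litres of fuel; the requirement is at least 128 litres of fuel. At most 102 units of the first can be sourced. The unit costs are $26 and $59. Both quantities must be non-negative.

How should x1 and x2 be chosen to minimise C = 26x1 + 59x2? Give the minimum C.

x1 = 38, x2 = 15, minimum C = 1873

Corner points and C = 26x1 + 59x2:
  (0, 72) → C = 4248
  (19/7, 352/7) → C = 21262/7
  (38, 15) → C = 1873
  (102, 13/3) → C = 8723/3
The feasible region is unbounded (it extends along (0, 1)), but C strictly increases along every unbounded feasible direction, so there is no improving ray and the minimum is attained at a vertex.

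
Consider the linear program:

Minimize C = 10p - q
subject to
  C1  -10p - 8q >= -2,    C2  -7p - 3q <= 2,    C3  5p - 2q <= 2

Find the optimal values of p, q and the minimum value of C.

Vertices and C = 10p - q:
  (-11/13, 17/13) → C = -127/13
  (1/3, -1/6) → C = 7/2
  (2/29, -24/29) → C = 44/29

At the optimal vertex, -10p - 8q = -2 and -7p - 3q = 2.
Solving simultaneously gives p = -11/13, q = 17/13.

p = -11/13, q = 17/13, minimum C = -127/13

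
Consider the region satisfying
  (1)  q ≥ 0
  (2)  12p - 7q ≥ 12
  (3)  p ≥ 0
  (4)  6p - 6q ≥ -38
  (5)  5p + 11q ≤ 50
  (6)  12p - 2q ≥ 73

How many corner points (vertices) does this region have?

3

Pairwise boundary intersections that survive every other constraint:
  (10, 0)
  (73/12, 0)
  (903/142, 235/142)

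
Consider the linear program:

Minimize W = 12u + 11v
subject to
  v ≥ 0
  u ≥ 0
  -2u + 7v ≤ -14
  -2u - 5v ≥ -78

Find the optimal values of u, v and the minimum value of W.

Vertices and W = 12u + 11v:
  (7, 0) → W = 84
  (39, 0) → W = 468
  (77/3, 16/3) → W = 1100/3

u = 7, v = 0, minimum W = 84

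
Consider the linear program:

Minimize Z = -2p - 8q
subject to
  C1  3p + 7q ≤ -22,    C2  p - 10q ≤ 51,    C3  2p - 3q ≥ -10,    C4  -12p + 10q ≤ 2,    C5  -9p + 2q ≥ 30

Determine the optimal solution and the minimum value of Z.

Corner points and Z = -2p - 8q:
  (-53/11, -307/55) → Z = 2986/55
  (-201/44, -489/88) → Z = 1179/22
  (-148/33, -57/11) → Z = 1664/33

p = -148/33, q = -57/11, minimum Z = 1664/33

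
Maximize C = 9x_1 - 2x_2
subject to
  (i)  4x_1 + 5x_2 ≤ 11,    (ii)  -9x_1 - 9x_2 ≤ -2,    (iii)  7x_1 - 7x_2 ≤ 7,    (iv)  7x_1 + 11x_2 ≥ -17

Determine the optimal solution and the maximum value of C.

x_1 = 16/9, x_2 = 7/9, maximum C = 130/9

Corner points and C = 9x_1 - 2x_2:
  (-89/9, 91/9) → C = -983/9
  (16/9, 7/9) → C = 130/9
  (11/18, -7/18) → C = 113/18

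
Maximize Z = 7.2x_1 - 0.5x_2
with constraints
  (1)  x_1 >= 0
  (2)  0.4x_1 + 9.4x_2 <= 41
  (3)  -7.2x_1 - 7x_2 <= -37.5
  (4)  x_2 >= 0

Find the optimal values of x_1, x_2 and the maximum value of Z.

At the optimal vertex, 0.4x_1 + 9.4x_2 = 41 and x_2 = 0.
Solving simultaneously gives x_1 = 205/2, x_2 = 0.

x_1 = 102.5, x_2 = 0, maximum Z = 738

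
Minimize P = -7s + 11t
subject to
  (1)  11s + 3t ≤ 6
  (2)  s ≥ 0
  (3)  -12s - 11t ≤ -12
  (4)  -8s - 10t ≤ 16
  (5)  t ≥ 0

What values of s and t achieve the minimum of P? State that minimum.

Corner points and P = -7s + 11t:
  (0, 2) → P = 22
  (6/17, 12/17) → P = 90/17
  (0, 12/11) → P = 12

The binding constraints are 11s + 3t = 6 and -12s - 11t = -12.
Solving simultaneously gives s = 6/17, t = 12/17.

s = 6/17, t = 12/17, minimum P = 90/17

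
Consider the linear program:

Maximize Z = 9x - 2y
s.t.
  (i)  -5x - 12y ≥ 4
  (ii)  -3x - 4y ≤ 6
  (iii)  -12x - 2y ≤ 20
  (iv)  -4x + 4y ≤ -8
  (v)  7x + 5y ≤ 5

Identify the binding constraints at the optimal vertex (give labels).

(ii) and (v)

Feasible corners and Z = 9x - 2y:
  (20/17, -14/17) → Z = 208/17
  (80/59, -53/59) → Z = 14
  (2/7, -12/7) → Z = 6
  (50/13, -57/13) → Z = 564/13

The maximum is at (50/13, -57/13). Substituting into each constraint, equality holds for (ii) and (v); the remaining constraints have slack.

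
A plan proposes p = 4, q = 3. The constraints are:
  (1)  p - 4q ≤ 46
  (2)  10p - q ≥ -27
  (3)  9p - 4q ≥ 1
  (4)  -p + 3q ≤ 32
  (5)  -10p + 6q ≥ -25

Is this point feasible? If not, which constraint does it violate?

feasible

(1): -8 ≤ 46 ✓
(2): 37 ≥ -27 ✓
(3): 24 ≥ 1 ✓
(4): 5 ≤ 32 ✓
(5): -22 ≥ -25 ✓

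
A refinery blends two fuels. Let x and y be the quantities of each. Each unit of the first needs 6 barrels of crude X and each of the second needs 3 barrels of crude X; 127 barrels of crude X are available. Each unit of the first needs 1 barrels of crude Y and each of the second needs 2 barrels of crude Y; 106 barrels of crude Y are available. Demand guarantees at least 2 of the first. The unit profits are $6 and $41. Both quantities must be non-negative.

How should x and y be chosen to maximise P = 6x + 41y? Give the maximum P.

x = 2, y = 115/3, maximum P = 4751/3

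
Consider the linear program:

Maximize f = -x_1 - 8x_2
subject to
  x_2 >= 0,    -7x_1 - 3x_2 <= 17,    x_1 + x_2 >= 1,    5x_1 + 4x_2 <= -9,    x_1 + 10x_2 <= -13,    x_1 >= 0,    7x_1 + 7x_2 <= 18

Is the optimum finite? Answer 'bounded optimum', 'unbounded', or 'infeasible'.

infeasible

The boundaries x_1 = 0 and 7x_1 + 7x_2 = 18 meet at (0, 18/7), but that point violates 5x_1 + 4x_2 ≤ -9. Every candidate vertex is excluded by some other constraint, so the feasible region is empty.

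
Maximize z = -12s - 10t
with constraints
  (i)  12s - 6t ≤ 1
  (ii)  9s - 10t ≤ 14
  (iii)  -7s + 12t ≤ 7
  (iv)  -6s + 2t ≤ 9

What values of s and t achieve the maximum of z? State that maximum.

s = -59/21, t = -55/14, maximum z = 73

Feasible corners and z = -12s - 10t:
  (-37/33, -53/22) → z = 413/11
  (9/17, 91/102) → z = -779/51
  (-59/21, -55/14) → z = 73
  (-47/29, -21/58) → z = 669/29

At the optimal vertex, 9s - 10t = 14 and -6s + 2t = 9.
Solving simultaneously gives s = -59/21, t = -55/14.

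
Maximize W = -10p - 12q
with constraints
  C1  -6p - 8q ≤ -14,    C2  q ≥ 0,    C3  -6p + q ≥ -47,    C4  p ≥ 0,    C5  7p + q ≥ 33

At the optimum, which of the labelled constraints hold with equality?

Vertices and W = -10p - 12q:
  (47/6, 0) → W = -235/3
  (33/7, 0) → W = -330/7
  (0, 33) → W = -396
The feasible region is unbounded (it extends along (0, 1), (1, 6)), but W strictly decreases along every unbounded feasible direction, so there is no improving ray and the maximum is attained at a vertex.

The maximum is at (33/7, 0). Substituting into each constraint, equality holds for C2 and C5; the remaining constraints have slack.

C2 and C5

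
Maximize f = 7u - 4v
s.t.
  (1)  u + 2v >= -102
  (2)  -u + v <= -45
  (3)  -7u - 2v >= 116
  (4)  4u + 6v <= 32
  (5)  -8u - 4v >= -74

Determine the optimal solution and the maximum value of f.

Extreme points and f = 7u - 4v:
  (-4, -49) → f = 168
  (-7/3, -299/6) → f = 183
  (-26/9, -431/9) → f = 514/3

The optimum lies where u + 2v = -102 and -7u - 2v = 116.
Solving simultaneously gives u = -7/3, v = -299/6.

u = -7/3, v = -299/6, maximum f = 183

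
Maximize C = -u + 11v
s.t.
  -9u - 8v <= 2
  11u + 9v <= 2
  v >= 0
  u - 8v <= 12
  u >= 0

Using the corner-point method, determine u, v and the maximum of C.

u = 0, v = 2/9, maximum C = 22/9

Extreme points and C = -u + 11v:
  (2/11, 0) → C = -2/11
  (0, 2/9) → C = 22/9
  (0, 0) → C = 0

The optimum lies where 11u + 9v = 2 and u = 0.
Solving simultaneously gives u = 0, v = 2/9.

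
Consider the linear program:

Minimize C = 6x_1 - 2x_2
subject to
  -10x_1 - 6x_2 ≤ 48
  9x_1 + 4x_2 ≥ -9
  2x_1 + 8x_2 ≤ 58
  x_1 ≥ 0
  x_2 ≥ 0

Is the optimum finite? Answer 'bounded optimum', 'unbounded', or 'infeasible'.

Corner points and C = 6x_1 - 2x_2:
  (0, 29/4) → C = -29/2
  (29, 0) → C = 174
  (0, 0) → C = 0
The feasible region has finitely many vertices and no improving ray; the minimum is -29/2 at (0, 29/4).

bounded optimum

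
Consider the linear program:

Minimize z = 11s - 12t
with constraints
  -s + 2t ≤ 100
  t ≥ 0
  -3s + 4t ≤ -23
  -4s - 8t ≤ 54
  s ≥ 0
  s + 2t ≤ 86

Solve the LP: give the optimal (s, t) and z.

At the optimal vertex, t = 0 and -3s + 4t = -23.
Solving simultaneously gives s = 23/3, t = 0.

s = 23/3, t = 0, minimum z = 253/3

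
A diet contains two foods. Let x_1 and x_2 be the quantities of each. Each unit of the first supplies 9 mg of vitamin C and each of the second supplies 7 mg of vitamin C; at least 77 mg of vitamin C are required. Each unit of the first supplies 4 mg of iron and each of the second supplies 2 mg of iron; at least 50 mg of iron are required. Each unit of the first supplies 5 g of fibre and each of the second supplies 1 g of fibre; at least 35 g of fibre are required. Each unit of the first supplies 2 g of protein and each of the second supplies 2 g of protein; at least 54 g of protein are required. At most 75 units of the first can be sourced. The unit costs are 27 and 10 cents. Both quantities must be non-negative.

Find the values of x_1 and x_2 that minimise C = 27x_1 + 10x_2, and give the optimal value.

The feasible region is unbounded (it extends along (0, 1)), but C strictly increases along every unbounded feasible direction, so there is no improving ray and the minimum is attained at a vertex.

At the optimal vertex, 5x_1 + x_2 = 35 and 2x_1 + 2x_2 = 54.
Solving simultaneously gives x_1 = 2, x_2 = 25.

x_1 = 2, x_2 = 25, minimum C = 304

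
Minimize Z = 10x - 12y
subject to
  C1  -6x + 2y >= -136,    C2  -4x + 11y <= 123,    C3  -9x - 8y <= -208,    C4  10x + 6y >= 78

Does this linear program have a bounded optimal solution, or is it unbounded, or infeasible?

bounded optimum

Feasible corners and Z = 10x - 12y:
  (871/29, 641/29) → Z = 1018/29
  (752/33, 4/11) → Z = 7376/33
  (1304/131, 1939/131) → Z = -10228/131
The feasible region has finitely many vertices and no improving ray; the minimum is -10228/131 at (1304/131, 1939/131).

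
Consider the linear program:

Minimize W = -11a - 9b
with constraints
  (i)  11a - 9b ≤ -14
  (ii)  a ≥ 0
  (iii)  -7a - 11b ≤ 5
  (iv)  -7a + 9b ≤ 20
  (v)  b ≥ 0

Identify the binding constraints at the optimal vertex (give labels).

Corner points and W = -11a - 9b:
  (0, 14/9) → W = -14
  (3/2, 61/18) → W = -47
  (0, 20/9) → W = -20

The minimum is at (3/2, 61/18). Substituting into each constraint, equality holds for (i) and (iv); the remaining constraints have slack.

(i) and (iv)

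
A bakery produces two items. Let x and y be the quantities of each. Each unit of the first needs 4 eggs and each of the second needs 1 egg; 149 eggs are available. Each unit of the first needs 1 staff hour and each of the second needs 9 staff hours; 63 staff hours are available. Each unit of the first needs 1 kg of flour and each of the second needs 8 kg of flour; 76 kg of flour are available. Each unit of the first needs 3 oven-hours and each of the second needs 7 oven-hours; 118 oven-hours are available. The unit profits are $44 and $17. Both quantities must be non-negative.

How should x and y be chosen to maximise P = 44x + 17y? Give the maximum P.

Corner points and P = 44x + 17y:
  (0, 0) → P = 0
  (0, 7) → P = 119
  (149/4, 0) → P = 1639
  (37, 1) → P = 1645
  (621/20, 71/20) → P = 28531/20

x = 37, y = 1, maximum P = 1645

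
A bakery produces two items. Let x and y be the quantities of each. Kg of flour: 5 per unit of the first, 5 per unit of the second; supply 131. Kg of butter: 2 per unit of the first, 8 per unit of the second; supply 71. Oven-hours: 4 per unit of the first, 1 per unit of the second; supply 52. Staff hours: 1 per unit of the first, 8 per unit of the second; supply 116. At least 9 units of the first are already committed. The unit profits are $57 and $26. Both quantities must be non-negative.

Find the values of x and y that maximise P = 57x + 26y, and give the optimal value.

Feasible corners and P = 57x + 26y:
  (13, 0) → P = 741
  (9, 0) → P = 513
  (23/2, 6) → P = 1623/2
  (9, 53/8) → P = 2741/4

The optimum lies where 2x + 8y = 71 and 4x + y = 52.
Solving simultaneously gives x = 23/2, y = 6.

x = 23/2, y = 6, maximum P = 1623/2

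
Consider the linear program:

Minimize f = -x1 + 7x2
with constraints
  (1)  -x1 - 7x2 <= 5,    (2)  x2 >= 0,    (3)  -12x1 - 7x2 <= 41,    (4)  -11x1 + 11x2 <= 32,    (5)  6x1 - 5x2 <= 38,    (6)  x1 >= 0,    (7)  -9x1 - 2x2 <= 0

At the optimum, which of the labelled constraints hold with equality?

Vertices and f = -x1 + 7x2:
  (19/3, 0) → f = -19/3
  (0, 0) → f = 0
  (578/11, 610/11) → f = 3692/11
  (0, 32/11) → f = 224/11

The minimum is at (19/3, 0). Substituting into each constraint, equality holds for (2) and (5); the remaining constraints have slack.

(2) and (5)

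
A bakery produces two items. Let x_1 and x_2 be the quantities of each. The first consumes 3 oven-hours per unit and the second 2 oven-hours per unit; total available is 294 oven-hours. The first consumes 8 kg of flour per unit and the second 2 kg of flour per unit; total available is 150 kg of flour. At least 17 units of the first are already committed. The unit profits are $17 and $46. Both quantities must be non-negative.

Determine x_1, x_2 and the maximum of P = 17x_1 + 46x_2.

x_1 = 17, x_2 = 7, maximum P = 611

Corner points and P = 17x_1 + 46x_2:
  (75/4, 0) → P = 1275/4
  (17, 0) → P = 289
  (17, 7) → P = 611

At the optimal vertex, 8x_1 + 2x_2 = 150 and x_1 = 17.
Solving simultaneously gives x_1 = 17, x_2 = 7.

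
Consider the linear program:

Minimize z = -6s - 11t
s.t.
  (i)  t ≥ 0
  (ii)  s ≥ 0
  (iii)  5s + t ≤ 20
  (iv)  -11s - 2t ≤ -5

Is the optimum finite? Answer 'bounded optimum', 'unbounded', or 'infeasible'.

bounded optimum

Feasible corners and z = -6s - 11t:
  (4, 0) → z = -24
  (5/11, 0) → z = -30/11
  (0, 20) → z = -220
  (0, 5/2) → z = -55/2
The feasible region has finitely many vertices and no improving ray; the minimum is -220 at (0, 20).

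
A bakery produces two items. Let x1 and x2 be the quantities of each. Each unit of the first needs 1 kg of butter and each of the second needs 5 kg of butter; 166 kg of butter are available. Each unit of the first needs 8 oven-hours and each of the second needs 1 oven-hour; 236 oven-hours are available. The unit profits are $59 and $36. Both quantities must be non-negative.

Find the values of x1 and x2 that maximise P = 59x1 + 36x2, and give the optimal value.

Vertices and P = 59x1 + 36x2:
  (0, 0) → P = 0
  (0, 166/5) → P = 5976/5
  (59/2, 0) → P = 3481/2
  (26, 28) → P = 2542

x1 = 26, x2 = 28, maximum P = 2542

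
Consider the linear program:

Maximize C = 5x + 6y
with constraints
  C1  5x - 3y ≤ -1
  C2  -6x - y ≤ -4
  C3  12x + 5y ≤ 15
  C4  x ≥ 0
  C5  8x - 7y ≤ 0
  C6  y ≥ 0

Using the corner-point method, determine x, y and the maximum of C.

x = 5/18, y = 7/3, maximum C = 277/18

Corner points and C = 5x + 6y:
  (11/23, 26/23) → C = 211/23
  (40/61, 87/61) → C = 722/61
  (5/18, 7/3) → C = 277/18

At the optimal vertex, -6x - y = -4 and 12x + 5y = 15.
Solving simultaneously gives x = 5/18, y = 7/3.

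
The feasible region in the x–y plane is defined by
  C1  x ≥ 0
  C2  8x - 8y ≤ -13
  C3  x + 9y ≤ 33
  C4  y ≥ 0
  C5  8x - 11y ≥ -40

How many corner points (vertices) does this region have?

4

Of the 10 pairwise boundary intersections, those satisfying every inequality are:
  (0, 13/8)
  (0, 40/11)
  (147/80, 277/80)
  (3/83, 304/83)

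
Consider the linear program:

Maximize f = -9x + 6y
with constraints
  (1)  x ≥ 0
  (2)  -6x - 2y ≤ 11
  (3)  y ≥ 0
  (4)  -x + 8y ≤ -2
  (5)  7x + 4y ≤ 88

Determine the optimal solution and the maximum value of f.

x = 2, y = 0, maximum f = -18

At the optimal vertex, y = 0 and -x + 8y = -2.
Solving simultaneously gives x = 2, y = 0.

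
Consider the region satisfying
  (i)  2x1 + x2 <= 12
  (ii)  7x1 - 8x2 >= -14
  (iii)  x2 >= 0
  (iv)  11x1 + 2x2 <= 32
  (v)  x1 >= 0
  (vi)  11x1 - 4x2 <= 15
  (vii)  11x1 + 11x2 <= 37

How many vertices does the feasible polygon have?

Intersecting each pair of boundary lines and keeping only the points that satisfy every inequality leaves:
  (0, 7/4)
  (142/165, 413/165)
  (0, 0)
  (15/11, 0)
  (313/165, 22/15)

5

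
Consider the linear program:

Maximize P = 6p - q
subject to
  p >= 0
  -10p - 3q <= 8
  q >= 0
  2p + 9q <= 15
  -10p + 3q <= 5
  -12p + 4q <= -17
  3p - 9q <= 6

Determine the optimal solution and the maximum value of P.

p = 21/5, q = 11/15, maximum P = 367/15

Corner points and P = 6p - q:
  (17/12, 0) → P = 17/2
  (2, 0) → P = 12
  (213/116, 73/58) → P = 283/29
  (21/5, 11/15) → P = 367/15

The binding constraints are 2p + 9q = 15 and 3p - 9q = 6.
Solving simultaneously gives p = 21/5, q = 11/15.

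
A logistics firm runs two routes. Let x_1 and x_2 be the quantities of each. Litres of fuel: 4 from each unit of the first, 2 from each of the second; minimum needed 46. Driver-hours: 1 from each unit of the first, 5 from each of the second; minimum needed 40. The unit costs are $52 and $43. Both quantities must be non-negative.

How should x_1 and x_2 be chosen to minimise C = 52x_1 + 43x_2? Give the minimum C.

The feasible region is unbounded (it extends along (0, 1), (1, 0)), but C strictly increases along every unbounded feasible direction, so there is no improving ray and the minimum is attained at a vertex.

At the optimal vertex, 4x_1 + 2x_2 = 46 and x_1 + 5x_2 = 40.
Solving simultaneously gives x_1 = 25/3, x_2 = 19/3.

x_1 = 25/3, x_2 = 19/3, minimum C = 2117/3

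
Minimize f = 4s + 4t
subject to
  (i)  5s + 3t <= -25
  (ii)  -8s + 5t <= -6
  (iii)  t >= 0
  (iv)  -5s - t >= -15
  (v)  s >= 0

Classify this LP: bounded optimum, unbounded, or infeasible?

infeasible

The boundaries 5s + 3t = -25 and -5s - t = -15 meet at (7, -20), but that point violates t ≥ 0. Every candidate vertex is excluded by some other constraint, so the feasible region is empty.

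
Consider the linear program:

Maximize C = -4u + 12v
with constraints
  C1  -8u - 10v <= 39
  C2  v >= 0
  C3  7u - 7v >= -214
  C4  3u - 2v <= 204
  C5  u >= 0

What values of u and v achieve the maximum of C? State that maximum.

u = 1856/7, v = 2070/7, maximum C = 2488

Vertices and C = -4u + 12v:
  (68, 0) → C = -272
  (0, 0) → C = 0
  (1856/7, 2070/7) → C = 2488
  (0, 214/7) → C = 2568/7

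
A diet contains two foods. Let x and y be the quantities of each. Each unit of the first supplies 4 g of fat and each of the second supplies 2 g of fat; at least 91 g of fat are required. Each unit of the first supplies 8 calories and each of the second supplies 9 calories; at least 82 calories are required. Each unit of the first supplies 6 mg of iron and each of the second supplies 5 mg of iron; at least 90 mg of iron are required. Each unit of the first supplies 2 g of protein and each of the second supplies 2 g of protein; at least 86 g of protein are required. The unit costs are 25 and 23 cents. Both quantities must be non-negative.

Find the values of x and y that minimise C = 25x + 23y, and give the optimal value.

x = 5/2, y = 81/2, minimum C = 994

Vertices and C = 25x + 23y:
  (0, 91/2) → C = 2093/2
  (43, 0) → C = 1075
  (5/2, 81/2) → C = 994
The feasible region is unbounded (it extends along (0, 1), (1, 0)), but C strictly increases along every unbounded feasible direction, so there is no improving ray and the minimum is attained at a vertex.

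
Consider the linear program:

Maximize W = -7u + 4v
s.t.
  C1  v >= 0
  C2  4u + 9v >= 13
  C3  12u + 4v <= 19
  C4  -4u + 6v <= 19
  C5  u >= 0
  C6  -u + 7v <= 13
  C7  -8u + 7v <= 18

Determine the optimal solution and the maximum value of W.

u = 0, v = 13/7, maximum W = 52/7

Corner points and W = -7u + 4v:
  (119/92, 20/23) → W = -513/92
  (0, 13/9) → W = 52/9
  (81/88, 175/88) → W = 133/88
  (0, 13/7) → W = 52/7

The binding constraints are u = 0 and -u + 7v = 13.
Solving simultaneously gives u = 0, v = 13/7.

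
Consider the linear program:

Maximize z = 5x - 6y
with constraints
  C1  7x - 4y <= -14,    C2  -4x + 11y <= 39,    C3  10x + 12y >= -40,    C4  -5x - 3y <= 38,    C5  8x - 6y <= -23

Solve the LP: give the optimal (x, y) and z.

x = -43/13, y = -15/26, maximum z = -170/13

Vertices and z = 5x - 6y:
  (-454/79, 115/79) → z = -2960/79
  (-19/64, 55/16) → z = -1415/64
  (-43/13, -15/26) → z = -170/13

The optimum lies where 10x + 12y = -40 and 8x - 6y = -23.
Solving simultaneously gives x = -43/13, y = -15/26.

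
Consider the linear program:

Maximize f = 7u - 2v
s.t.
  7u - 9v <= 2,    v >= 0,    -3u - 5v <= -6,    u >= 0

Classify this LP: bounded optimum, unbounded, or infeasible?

unbounded

From the feasible point (32/31, 18/31), moving in the direction (9, 7) keeps every constraint satisfied while f increases without bound.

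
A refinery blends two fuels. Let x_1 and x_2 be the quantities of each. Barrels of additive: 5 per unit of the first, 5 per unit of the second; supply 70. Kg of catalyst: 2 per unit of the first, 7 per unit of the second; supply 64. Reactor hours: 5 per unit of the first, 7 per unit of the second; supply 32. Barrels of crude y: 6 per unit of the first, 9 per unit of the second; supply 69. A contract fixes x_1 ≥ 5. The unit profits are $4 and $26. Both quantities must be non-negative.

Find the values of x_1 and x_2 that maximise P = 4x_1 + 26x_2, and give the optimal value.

Feasible corners and P = 4x_1 + 26x_2:
  (32/5, 0) → P = 128/5
  (5, 0) → P = 20
  (5, 1) → P = 46

The binding constraints are 5x_1 + 7x_2 = 32 and x_1 = 5.
Solving simultaneously gives x_1 = 5, x_2 = 1.

x_1 = 5, x_2 = 1, maximum P = 46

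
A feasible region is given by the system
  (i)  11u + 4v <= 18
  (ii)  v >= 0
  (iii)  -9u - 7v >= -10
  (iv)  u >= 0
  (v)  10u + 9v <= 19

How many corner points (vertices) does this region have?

Of the 10 pairwise boundary intersections, those satisfying every inequality are:
  (10/9, 0)
  (0, 0)
  (0, 10/7)

3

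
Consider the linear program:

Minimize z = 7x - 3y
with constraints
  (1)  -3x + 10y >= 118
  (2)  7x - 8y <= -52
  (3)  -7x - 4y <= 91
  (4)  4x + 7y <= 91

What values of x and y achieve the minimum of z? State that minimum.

Feasible corners and z = 7x - 3y:
  (-691/41, 553/82) → z = -11333/82
  (84/61, 745/61) → z = -27
  (-91/3, 91/3) → z = -910/3

At the optimal vertex, -7x - 4y = 91 and 4x + 7y = 91.
Solving simultaneously gives x = -91/3, y = 91/3.

x = -91/3, y = 91/3, minimum z = -910/3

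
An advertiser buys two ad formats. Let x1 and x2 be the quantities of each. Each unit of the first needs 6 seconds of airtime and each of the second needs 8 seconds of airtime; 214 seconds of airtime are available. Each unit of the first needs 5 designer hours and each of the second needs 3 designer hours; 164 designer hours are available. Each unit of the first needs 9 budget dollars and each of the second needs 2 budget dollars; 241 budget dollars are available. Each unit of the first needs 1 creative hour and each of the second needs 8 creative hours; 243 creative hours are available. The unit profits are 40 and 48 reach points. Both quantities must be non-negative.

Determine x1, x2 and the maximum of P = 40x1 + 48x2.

x1 = 25, x2 = 8, maximum P = 1384

Extreme points and P = 40x1 + 48x2:
  (0, 0) → P = 0
  (0, 107/4) → P = 1284
  (241/9, 0) → P = 9640/9
  (25, 8) → P = 1384

The binding constraints are 6x1 + 8x2 = 214 and 9x1 + 2x2 = 241.
Solving simultaneously gives x1 = 25, x2 = 8.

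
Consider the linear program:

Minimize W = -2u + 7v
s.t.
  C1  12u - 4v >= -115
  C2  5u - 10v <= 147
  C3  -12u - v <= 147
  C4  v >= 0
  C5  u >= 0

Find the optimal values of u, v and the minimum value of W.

Corner points and W = -2u + 7v:
  (0, 115/4) → W = 805/4
  (147/5, 0) → W = -294/5
  (0, 0) → W = 0
The feasible region is unbounded (it extends along (2, 1), (1, 3)), but W strictly increases along every unbounded feasible direction, so there is no improving ray and the minimum is attained at a vertex.

u = 147/5, v = 0, minimum W = -294/5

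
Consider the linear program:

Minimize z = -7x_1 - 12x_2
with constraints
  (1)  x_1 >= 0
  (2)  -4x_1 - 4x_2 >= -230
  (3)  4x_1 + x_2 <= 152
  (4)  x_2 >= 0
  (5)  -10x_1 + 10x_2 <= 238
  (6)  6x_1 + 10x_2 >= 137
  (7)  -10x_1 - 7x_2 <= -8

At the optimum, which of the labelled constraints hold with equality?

(2) and (5)

Extreme points and z = -7x_1 - 12x_2:
  (0, 119/5) → z = -1428/5
  (0, 137/10) → z = -822/5
  (63/2, 26) → z = -1065/2
  (337/20, 813/20) → z = -2423/4
  (38, 0) → z = -266
  (137/6, 0) → z = -959/6

The minimum is at (337/20, 813/20). Substituting into each constraint, equality holds for (2) and (5); the remaining constraints have slack.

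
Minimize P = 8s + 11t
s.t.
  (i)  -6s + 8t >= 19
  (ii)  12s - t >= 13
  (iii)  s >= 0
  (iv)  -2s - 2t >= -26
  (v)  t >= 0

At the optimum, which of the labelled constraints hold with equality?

Vertices and P = 8s + 11t:
  (41/30, 17/5) → P = 145/3
  (85/14, 97/14) → P = 1747/14
  (2, 11) → P = 137

The minimum is at (41/30, 17/5). Substituting into each constraint, equality holds for (i) and (ii); the remaining constraints have slack.

(i) and (ii)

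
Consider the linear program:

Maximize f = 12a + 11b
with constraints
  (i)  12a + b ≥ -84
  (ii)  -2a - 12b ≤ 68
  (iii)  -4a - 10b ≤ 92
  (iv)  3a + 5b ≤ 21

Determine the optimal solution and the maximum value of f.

a = 296/13, b = -123/13, maximum f = 2199/13

Feasible corners and f = 12a + 11b:
  (-470/71, -324/71) → f = -9204/71
  (-147/19, 168/19) → f = 84/19
  (296/13, -123/13) → f = 2199/13

The binding constraints are -2a - 12b = 68 and 3a + 5b = 21.
Solving simultaneously gives a = 296/13, b = -123/13.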